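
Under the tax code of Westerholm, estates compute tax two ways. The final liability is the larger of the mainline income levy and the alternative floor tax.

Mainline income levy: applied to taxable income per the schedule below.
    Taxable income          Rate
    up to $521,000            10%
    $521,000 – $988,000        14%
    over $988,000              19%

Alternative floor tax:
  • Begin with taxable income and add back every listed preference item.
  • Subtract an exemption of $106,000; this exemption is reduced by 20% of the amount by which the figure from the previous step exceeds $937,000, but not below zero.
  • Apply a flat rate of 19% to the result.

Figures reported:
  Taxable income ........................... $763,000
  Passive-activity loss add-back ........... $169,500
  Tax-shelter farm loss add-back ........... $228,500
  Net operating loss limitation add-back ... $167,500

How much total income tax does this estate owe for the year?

Alternative floor tax:
  Adjusted income: $763,000 + $169,500 + $228,500 + $167,500 = $1,328,500
  Exemption: $106,000 − 20% × ($1,328,500 − $937,000) = $106,000 − $78,300 = $27,700
  Base: $1,328,500 − $27,700 = $1,300,800
  $1,300,800 × 19% = $247,152

Mainline income levy:
  $521,000 × 10% = $52,100
  $242,000 × 14% = $33,880
  → $85,980

$247,152 > $85,980, so the alternative floor tax is the binding amount.

$247,152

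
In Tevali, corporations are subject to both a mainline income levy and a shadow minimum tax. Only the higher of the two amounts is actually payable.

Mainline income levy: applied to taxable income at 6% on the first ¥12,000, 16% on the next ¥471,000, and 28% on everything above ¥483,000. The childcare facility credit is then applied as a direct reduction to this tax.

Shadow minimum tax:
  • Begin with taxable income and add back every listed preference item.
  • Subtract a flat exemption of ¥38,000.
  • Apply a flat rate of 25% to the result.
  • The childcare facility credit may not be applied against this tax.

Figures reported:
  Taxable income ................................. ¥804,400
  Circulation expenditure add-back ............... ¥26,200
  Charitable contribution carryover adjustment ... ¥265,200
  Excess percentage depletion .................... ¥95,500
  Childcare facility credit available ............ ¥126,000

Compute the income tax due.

¥288,325

Shadow minimum tax:
  Adjusted income: ¥804,400 + ¥26,200 + ¥265,200 + ¥95,500 = ¥1,191,300
  Less exemption ¥38,000 → base ¥1,153,300
  ¥1,153,300 × 25% = ¥288,325

Mainline income levy:
  ¥12,000 × 6% = ¥720
  ¥471,000 × 16% = ¥75,360
  ¥321,400 × 28% = ¥89,992
  → ¥166,072
  Less childcare facility credit ¥126,000 → ¥40,072

¥288,325 > ¥40,072, so the shadow minimum tax is the binding amount.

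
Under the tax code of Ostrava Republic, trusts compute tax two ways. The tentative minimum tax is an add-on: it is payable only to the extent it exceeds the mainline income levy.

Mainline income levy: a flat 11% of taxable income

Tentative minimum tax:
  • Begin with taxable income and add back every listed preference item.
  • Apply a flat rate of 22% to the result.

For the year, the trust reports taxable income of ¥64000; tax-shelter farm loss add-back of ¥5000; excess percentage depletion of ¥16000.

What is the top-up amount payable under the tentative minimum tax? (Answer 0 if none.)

Mainline income levy:
  ¥64000 × 11% = ¥7040

Tentative minimum tax:
  Adjusted income: ¥64000 + ¥5000 + ¥16000 = ¥85000
  ¥85000 × 22% = ¥18700

Excess of tentative minimum tax over mainline income levy: ¥18700 − ¥7040 = ¥11660.

¥11660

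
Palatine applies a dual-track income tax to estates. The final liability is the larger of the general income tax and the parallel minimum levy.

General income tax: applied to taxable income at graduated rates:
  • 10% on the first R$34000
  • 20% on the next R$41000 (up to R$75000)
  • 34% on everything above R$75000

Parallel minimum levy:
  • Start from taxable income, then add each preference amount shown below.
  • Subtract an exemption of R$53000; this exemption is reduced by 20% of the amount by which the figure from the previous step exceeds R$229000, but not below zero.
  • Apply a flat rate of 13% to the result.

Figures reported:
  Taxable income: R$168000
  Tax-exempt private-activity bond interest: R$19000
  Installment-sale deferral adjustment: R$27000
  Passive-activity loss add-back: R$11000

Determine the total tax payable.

Parallel minimum levy:
  Adjusted income: R$168000 + R$19000 + R$27000 + R$11000 = R$225000
  Exemption: R$225000 ≤ R$229000, so full R$53000 applies
  Base: R$225000 − R$53000 = R$172000
  R$172000 × 13% = R$22360

General income tax:
  R$34000 × 10% = R$3400
  R$41000 × 20% = R$8200
  R$93000 × 34% = R$31620
  → R$43220

R$43220 > R$22360, so the general income tax governs.

R$43220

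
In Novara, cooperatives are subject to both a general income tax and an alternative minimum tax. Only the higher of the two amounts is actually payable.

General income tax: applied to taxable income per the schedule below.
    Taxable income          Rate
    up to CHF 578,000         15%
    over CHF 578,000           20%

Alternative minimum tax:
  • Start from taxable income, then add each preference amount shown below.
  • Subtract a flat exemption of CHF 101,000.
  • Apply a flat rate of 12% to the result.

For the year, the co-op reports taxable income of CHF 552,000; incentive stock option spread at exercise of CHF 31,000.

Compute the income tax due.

CHF 82,800

Alternative minimum tax:
  Adjusted income: CHF 552,000 + CHF 31,000 = CHF 583,000
  Less exemption CHF 101,000 → base CHF 482,000
  CHF 482,000 × 12% = CHF 57,840

General income tax:
  CHF 552,000 × 15% = CHF 82,800

CHF 82,800 > CHF 57,840, so the general income tax governs.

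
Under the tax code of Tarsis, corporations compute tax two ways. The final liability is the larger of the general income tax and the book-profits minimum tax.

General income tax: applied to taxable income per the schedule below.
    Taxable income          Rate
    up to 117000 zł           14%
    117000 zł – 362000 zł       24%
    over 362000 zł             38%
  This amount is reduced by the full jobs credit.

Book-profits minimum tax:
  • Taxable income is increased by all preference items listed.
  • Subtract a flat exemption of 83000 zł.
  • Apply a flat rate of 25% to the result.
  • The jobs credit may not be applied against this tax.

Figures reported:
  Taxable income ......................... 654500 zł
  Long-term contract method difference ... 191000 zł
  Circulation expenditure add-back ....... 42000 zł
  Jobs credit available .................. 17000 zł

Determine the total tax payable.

General income tax:
  117000 zł × 14% = 16380 zł
  245000 zł × 24% = 58800 zł
  292500 zł × 38% = 111150 zł
  → 186330 zł
  Less jobs credit 17000 zł → 169330 zł

Book-profits minimum tax:
  Adjusted income: 654500 zł + 191000 zł + 42000 zł = 887500 zł
  Less exemption 83000 zł → base 804500 zł
  804500 zł × 25% = 201125 zł

201125 zł > 169330 zł, so the book-profits minimum tax is the binding amount.

201125 zł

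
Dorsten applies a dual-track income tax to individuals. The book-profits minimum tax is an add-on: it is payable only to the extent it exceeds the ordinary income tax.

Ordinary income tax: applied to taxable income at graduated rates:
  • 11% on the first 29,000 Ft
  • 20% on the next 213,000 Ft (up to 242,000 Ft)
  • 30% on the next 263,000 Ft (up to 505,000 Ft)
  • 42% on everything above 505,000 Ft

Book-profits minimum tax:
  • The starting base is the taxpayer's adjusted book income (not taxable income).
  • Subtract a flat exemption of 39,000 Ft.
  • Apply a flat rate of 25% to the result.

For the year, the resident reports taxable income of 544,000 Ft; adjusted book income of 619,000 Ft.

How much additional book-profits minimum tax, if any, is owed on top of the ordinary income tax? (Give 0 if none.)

Ordinary income tax:
  29,000 Ft × 11% = 3,190 Ft
  213,000 Ft × 20% = 42,600 Ft
  263,000 Ft × 30% = 78,900 Ft
  39,000 Ft × 42% = 16,380 Ft
  → 141,070 Ft

Book-profits minimum tax:
  Base (adjusted book income): 619,000 Ft
  Less exemption 39,000 Ft → base 580,000 Ft
  580,000 Ft × 25% = 145,000 Ft

Excess of book-profits minimum tax over ordinary income tax: 145,000 Ft − 141,070 Ft = 3,930 Ft.

3,930 Ft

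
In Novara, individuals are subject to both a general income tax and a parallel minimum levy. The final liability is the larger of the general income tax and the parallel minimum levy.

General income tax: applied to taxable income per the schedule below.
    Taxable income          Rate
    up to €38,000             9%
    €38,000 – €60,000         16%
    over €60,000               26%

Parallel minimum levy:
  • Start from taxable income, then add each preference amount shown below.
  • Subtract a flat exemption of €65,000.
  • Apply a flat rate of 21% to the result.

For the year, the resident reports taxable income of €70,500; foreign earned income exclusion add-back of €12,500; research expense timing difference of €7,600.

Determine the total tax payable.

€9,670

Parallel minimum levy:
  Adjusted income: €70,500 + €12,500 + €7,600 = €90,600
  Less exemption €65,000 → base €25,600
  €25,600 × 21% = €5,376

General income tax:
  €38,000 × 9% = €3,420
  €22,000 × 16% = €3,520
  €10,500 × 26% = €2,730
  → €9,670

€9,670 > €5,376, so the general income tax governs.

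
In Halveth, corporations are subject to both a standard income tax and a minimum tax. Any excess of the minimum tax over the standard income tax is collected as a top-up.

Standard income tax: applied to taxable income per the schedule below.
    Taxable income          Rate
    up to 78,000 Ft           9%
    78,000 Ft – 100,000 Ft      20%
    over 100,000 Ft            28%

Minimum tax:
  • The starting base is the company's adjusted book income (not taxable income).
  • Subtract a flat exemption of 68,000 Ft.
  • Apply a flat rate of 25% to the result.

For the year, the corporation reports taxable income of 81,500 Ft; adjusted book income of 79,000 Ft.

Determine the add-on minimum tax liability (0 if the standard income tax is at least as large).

0 Ft

Standard income tax:
  78,000 Ft × 9% = 7,020 Ft
  3,500 Ft × 20% = 700 Ft
  → 7,720 Ft

Minimum tax:
  Base (adjusted book income): 79,000 Ft
  Less exemption 68,000 Ft → base 11,000 Ft
  11,000 Ft × 25% = 2,750 Ft

2,750 Ft ≤ 7,720 Ft, so no add-on is due.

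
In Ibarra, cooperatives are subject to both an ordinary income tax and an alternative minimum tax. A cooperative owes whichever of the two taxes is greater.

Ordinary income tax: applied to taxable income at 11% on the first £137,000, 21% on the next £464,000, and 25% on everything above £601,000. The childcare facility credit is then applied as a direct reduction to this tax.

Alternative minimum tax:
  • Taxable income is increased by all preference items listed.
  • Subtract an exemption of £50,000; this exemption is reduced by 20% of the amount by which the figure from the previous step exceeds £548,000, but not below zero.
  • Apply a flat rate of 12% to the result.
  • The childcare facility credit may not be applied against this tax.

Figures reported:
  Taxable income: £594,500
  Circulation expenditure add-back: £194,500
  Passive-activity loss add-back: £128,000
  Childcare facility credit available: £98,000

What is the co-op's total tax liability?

£110,040

Ordinary income tax:
  £137,000 × 11% = £15,070
  £457,500 × 21% = £96,075
  → £111,145
  Less childcare facility credit £98,000 → £13,145

Alternative minimum tax:
  Adjusted income: £594,500 + £194,500 + £128,000 = £917,000
  Exemption: 20% × (£917,000 − £548,000) = £73,800 ≥ £50,000, so the exemption is fully phased out
  Base: £917,000 − £0 = £917,000
  £917,000 × 12% = £110,040

£110,040 > £13,145, so the alternative minimum tax is the binding amount.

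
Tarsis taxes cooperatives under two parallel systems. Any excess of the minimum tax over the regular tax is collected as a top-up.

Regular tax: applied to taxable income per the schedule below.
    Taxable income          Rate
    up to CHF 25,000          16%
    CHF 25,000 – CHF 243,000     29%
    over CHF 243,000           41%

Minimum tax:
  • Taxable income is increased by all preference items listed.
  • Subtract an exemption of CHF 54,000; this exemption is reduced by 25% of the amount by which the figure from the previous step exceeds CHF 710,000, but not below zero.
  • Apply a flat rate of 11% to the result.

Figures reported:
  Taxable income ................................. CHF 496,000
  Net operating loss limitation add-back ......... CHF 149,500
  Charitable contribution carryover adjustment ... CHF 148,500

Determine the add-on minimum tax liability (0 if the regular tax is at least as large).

Minimum tax:
  Adjusted income: CHF 496,000 + CHF 149,500 + CHF 148,500 = CHF 794,000
  Exemption: CHF 54,000 − 25% × (CHF 794,000 − CHF 710,000) = CHF 54,000 − CHF 21,000 = CHF 33,000
  Base: CHF 794,000 − CHF 33,000 = CHF 761,000
  CHF 761,000 × 11% = CHF 83,710

Regular tax:
  CHF 25,000 × 16% = CHF 4,000
  CHF 218,000 × 29% = CHF 63,220
  CHF 253,000 × 41% = CHF 103,730
  → CHF 170,950

CHF 83,710 ≤ CHF 170,950, so no add-on is due.

CHF 0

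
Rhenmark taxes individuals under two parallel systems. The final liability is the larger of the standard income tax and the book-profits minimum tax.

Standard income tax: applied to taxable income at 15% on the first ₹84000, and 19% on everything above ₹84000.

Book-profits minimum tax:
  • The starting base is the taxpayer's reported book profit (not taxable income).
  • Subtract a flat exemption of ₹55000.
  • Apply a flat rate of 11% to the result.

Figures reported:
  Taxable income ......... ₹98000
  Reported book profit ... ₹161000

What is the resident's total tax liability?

Standard income tax:
  ₹84000 × 15% = ₹12600
  ₹14000 × 19% = ₹2660
  → ₹15260

Book-profits minimum tax:
  Base (reported book profit): ₹161000
  Less exemption ₹55000 → base ₹106000
  ₹106000 × 11% = ₹11660

₹15260 > ₹11660, so the standard income tax governs.

₹15260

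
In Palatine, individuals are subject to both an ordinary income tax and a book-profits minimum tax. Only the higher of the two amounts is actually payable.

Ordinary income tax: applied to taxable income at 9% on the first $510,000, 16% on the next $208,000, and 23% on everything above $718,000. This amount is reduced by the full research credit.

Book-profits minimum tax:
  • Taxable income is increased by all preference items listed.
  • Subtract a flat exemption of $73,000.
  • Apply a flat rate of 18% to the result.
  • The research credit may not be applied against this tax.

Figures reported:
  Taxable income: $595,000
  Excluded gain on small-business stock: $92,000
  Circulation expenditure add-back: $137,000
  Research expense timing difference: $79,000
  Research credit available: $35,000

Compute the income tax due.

$149,400

Book-profits minimum tax:
  Adjusted income: $595,000 + $92,000 + $137,000 + $79,000 = $903,000
  Less exemption $73,000 → base $830,000
  $830,000 × 18% = $149,400

Ordinary income tax:
  $510,000 × 9% = $45,900
  $85,000 × 16% = $13,600
  → $59,500
  Less research credit $35,000 → $24,500

$149,400 > $24,500, so the book-profits minimum tax is the binding amount.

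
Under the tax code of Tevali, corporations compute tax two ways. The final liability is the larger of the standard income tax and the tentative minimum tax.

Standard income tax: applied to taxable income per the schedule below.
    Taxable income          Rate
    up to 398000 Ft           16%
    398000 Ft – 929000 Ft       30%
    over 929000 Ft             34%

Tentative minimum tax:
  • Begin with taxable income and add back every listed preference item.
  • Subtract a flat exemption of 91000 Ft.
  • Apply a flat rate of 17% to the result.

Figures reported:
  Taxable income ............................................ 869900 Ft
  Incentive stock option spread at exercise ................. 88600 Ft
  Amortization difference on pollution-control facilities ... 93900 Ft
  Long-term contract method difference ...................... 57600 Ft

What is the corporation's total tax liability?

Standard income tax:
  398000 Ft × 16% = 63680 Ft
  471900 Ft × 30% = 141570 Ft
  → 205250 Ft

Tentative minimum tax:
  Adjusted income: 869900 Ft + 88600 Ft + 93900 Ft + 57600 Ft = 1110000 Ft
  Less exemption 91000 Ft → base 1019000 Ft
  1019000 Ft × 17% = 173230 Ft

205250 Ft > 173230 Ft, so the standard income tax governs.

205250 Ft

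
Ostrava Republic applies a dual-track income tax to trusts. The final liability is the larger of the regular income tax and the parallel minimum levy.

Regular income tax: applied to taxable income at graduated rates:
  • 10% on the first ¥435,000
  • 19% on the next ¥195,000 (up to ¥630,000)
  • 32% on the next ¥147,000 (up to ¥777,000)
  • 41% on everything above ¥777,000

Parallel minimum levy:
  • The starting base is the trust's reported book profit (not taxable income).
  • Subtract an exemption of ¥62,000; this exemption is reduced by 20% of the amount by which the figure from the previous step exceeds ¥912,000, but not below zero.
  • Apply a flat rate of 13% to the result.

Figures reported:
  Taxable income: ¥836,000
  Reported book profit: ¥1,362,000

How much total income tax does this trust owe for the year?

Regular income tax:
  ¥435,000 × 10% = ¥43,500
  ¥195,000 × 19% = ¥37,050
  ¥147,000 × 32% = ¥47,040
  ¥59,000 × 41% = ¥24,190
  → ¥151,780

Parallel minimum levy:
  Base (reported book profit): ¥1,362,000
  Exemption: 20% × (¥1,362,000 − ¥912,000) = ¥90,000 ≥ ¥62,000, so the exemption is fully phased out
  Base: ¥1,362,000 − ¥0 = ¥1,362,000
  ¥1,362,000 × 13% = ¥177,060

¥177,060 > ¥151,780, so the parallel minimum levy is the binding amount.

¥177,060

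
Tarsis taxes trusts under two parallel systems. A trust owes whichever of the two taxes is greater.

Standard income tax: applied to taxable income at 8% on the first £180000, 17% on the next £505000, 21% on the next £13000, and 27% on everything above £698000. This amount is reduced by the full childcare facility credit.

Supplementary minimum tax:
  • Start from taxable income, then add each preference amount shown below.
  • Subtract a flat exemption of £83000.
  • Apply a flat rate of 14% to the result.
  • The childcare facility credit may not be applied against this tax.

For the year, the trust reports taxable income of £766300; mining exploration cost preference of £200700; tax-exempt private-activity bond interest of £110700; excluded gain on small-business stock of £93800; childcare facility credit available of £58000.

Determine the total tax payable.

Standard income tax:
  £180000 × 8% = £14400
  £505000 × 17% = £85850
  £13000 × 21% = £2730
  £68300 × 27% = £18441
  → £121421
  Less childcare facility credit £58000 → £63421

Supplementary minimum tax:
  Adjusted income: £766300 + £200700 + £110700 + £93800 = £1171500
  Less exemption £83000 → base £1088500
  £1088500 × 14% = £152390

£152390 > £63421, so the supplementary minimum tax is the binding amount.

£152390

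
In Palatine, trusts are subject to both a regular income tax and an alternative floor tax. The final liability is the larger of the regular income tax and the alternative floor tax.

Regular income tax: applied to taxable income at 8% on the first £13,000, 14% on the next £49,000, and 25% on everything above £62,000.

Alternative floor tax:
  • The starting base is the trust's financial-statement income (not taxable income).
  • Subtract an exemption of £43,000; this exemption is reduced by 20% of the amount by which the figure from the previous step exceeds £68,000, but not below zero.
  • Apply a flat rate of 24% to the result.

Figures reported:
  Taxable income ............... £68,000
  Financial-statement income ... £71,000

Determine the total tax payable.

£9,400

Alternative floor tax:
  Base (financial-statement income): £71,000
  Exemption: £43,000 − 20% × (£71,000 − £68,000) = £43,000 − £600 = £42,400
  Base: £71,000 − £42,400 = £28,600
  £28,600 × 24% = £6,864

Regular income tax:
  £13,000 × 8% = £1,040
  £49,000 × 14% = £6,860
  £6,000 × 25% = £1,500
  → £9,400

£9,400 > £6,864, so the regular income tax governs.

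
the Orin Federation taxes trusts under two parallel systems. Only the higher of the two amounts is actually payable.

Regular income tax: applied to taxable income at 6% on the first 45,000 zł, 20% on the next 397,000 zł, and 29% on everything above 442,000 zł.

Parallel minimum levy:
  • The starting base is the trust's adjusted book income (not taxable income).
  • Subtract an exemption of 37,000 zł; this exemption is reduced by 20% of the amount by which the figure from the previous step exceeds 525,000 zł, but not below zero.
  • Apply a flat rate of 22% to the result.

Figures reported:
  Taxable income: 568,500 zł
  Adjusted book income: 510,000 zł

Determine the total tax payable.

Regular income tax:
  45,000 zł × 6% = 2,700 zł
  397,000 zł × 20% = 79,400 zł
  126,500 zł × 29% = 36,685 zł
  → 118,785 zł

Parallel minimum levy:
  Base (adjusted book income): 510,000 zł
  Exemption: 510,000 zł ≤ 525,000 zł, so full 37,000 zł applies
  Base: 510,000 zł − 37,000 zł = 473,000 zł
  473,000 zł × 22% = 104,060 zł

118,785 zł > 104,060 zł, so the regular income tax governs.

118,785 zł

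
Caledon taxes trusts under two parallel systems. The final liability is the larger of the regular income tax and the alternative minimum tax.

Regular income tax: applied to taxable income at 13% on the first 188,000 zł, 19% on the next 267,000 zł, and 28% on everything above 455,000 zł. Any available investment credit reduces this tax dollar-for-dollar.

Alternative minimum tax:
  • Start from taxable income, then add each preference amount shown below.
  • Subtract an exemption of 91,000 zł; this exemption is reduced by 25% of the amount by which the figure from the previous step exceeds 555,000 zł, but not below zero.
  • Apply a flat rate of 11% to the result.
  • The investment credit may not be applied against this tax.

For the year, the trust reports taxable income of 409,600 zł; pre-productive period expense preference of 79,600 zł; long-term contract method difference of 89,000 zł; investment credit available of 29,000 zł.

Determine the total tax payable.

Regular income tax:
  188,000 zł × 13% = 24,440 zł
  221,600 zł × 19% = 42,104 zł
  → 66,544 zł
  Less investment credit 29,000 zł → 37,544 zł

Alternative minimum tax:
  Adjusted income: 409,600 zł + 79,600 zł + 89,000 zł = 578,200 zł
  Exemption: 91,000 zł − 25% × (578,200 zł − 555,000 zł) = 91,000 zł − 5,800 zł = 85,200 zł
  Base: 578,200 zł − 85,200 zł = 493,000 zł
  493,000 zł × 11% = 54,230 zł

54,230 zł > 37,544 zł, so the alternative minimum tax is the binding amount.

54,230 zł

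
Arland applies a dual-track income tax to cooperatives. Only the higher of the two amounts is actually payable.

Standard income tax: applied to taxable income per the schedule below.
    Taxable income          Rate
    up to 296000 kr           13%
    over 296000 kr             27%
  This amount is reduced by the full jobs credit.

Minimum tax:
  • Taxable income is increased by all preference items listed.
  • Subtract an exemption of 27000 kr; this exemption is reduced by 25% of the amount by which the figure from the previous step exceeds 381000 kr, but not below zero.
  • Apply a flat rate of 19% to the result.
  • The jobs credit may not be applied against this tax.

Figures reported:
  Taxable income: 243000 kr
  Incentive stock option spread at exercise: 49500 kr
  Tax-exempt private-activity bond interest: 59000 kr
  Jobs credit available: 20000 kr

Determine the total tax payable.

Standard income tax:
  243000 kr × 13% = 31590 kr
  Less jobs credit 20000 kr → 11590 kr

Minimum tax:
  Adjusted income: 243000 kr + 49500 kr + 59000 kr = 351500 kr
  Exemption: 351500 kr ≤ 381000 kr, so full 27000 kr applies
  Base: 351500 kr − 27000 kr = 324500 kr
  324500 kr × 19% = 61655 kr

61655 kr > 11590 kr, so the minimum tax is the binding amount.

61655 kr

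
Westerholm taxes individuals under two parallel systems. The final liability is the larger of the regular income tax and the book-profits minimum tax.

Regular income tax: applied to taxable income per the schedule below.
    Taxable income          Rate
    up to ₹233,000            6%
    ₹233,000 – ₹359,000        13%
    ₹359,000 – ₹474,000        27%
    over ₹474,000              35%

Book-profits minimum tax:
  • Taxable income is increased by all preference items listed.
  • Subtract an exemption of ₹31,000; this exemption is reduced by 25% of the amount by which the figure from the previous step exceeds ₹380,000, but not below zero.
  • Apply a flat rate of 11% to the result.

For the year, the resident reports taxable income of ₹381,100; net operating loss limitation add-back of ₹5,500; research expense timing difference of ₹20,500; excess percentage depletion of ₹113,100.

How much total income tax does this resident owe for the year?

Book-profits minimum tax:
  Adjusted income: ₹381,100 + ₹5,500 + ₹20,500 + ₹113,100 = ₹520,200
  Exemption: 25% × (₹520,200 − ₹380,000) = ₹35,050 ≥ ₹31,000, so the exemption is fully phased out
  Base: ₹520,200 − ₹0 = ₹520,200
  ₹520,200 × 11% = ₹57,222

Regular income tax:
  ₹233,000 × 6% = ₹13,980
  ₹126,000 × 13% = ₹16,380
  ₹22,100 × 27% = ₹5,967
  → ₹36,327

₹57,222 > ₹36,327, so the book-profits minimum tax is the binding amount.

₹57,222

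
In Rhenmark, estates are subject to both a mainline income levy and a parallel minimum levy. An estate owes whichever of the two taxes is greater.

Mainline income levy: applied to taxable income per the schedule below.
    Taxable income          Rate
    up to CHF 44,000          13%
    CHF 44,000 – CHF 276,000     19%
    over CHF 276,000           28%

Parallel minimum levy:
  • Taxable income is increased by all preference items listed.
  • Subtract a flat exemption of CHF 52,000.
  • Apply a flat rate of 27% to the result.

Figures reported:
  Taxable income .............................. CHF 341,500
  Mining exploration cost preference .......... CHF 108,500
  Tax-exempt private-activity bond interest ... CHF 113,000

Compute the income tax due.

CHF 137,970

Mainline income levy:
  CHF 44,000 × 13% = CHF 5,720
  CHF 232,000 × 19% = CHF 44,080
  CHF 65,500 × 28% = CHF 18,340
  → CHF 68,140

Parallel minimum levy:
  Adjusted income: CHF 341,500 + CHF 108,500 + CHF 113,000 = CHF 563,000
  Less exemption CHF 52,000 → base CHF 511,000
  CHF 511,000 × 27% = CHF 137,970

CHF 137,970 > CHF 68,140, so the parallel minimum levy is the binding amount.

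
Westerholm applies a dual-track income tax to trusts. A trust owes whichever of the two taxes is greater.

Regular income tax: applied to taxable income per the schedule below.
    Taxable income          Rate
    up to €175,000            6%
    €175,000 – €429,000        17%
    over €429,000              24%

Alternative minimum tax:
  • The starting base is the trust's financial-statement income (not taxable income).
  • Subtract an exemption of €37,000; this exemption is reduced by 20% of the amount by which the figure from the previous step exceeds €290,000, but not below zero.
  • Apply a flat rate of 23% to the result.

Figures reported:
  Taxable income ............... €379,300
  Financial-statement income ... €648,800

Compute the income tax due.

Regular income tax:
  €175,000 × 6% = €10,500
  €204,300 × 17% = €34,731
  → €45,231

Alternative minimum tax:
  Base (financial-statement income): €648,800
  Exemption: 20% × (€648,800 − €290,000) = €71,760 ≥ €37,000, so the exemption is fully phased out
  Base: €648,800 − €0 = €648,800
  €648,800 × 23% = €149,224

€149,224 > €45,231, so the alternative minimum tax is the binding amount.

€149,224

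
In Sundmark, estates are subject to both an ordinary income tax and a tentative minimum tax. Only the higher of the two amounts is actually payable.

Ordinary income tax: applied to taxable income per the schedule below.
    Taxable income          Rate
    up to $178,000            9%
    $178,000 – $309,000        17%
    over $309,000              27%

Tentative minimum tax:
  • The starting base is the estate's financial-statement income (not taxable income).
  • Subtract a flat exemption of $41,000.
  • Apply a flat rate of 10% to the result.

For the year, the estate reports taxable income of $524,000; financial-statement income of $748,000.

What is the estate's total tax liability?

Ordinary income tax:
  $178,000 × 9% = $16,020
  $131,000 × 17% = $22,270
  $215,000 × 27% = $58,050
  → $96,340

Tentative minimum tax:
  Base (financial-statement income): $748,000
  Less exemption $41,000 → base $707,000
  $707,000 × 10% = $70,700

$96,340 > $70,700, so the ordinary income tax governs.

$96,340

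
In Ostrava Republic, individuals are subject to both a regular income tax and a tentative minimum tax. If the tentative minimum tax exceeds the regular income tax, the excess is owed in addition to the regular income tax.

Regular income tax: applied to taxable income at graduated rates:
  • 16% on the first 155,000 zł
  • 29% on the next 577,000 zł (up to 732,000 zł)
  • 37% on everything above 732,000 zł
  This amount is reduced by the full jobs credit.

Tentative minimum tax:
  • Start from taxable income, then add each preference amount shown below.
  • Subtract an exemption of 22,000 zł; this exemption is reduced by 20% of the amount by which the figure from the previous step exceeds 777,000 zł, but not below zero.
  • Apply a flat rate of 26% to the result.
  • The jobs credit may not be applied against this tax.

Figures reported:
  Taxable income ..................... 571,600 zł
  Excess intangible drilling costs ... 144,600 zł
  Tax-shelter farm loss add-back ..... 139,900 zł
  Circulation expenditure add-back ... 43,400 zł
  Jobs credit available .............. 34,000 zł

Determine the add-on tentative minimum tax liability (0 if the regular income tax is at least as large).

Tentative minimum tax:
  Adjusted income: 571,600 zł + 144,600 zł + 139,900 zł + 43,400 zł = 899,500 zł
  Exemption: 20% × (899,500 zł − 777,000 zł) = 24,500 zł ≥ 22,000 zł, so the exemption is fully phased out
  Base: 899,500 zł − 0 zł = 899,500 zł
  899,500 zł × 26% = 233,870 zł

Regular income tax:
  155,000 zł × 16% = 24,800 zł
  416,600 zł × 29% = 120,814 zł
  → 145,614 zł
  Less jobs credit 34,000 zł → 111,614 zł

Excess of tentative minimum tax over regular income tax: 233,870 zł − 111,614 zł = 122,256 zł.

122,256 zł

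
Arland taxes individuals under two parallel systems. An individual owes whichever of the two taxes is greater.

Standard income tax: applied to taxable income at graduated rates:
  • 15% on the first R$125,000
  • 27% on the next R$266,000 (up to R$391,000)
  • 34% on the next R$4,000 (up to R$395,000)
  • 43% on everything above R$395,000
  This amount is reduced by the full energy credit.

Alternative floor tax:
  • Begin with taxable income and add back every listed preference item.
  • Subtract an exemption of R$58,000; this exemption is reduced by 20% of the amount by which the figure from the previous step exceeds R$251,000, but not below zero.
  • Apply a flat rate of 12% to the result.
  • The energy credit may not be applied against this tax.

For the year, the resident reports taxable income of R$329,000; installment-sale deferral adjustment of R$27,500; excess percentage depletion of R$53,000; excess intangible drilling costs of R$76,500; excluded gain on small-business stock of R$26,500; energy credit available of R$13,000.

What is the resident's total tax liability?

Alternative floor tax:
  Adjusted income: R$329,000 + R$27,500 + R$53,000 + R$76,500 + R$26,500 = R$512,500
  Exemption: R$58,000 − 20% × (R$512,500 − R$251,000) = R$58,000 − R$52,300 = R$5,700
  Base: R$512,500 − R$5,700 = R$506,800
  R$506,800 × 12% = R$60,816

Standard income tax:
  R$125,000 × 15% = R$18,750
  R$204,000 × 27% = R$55,080
  → R$73,830
  Less energy credit R$13,000 → R$60,830

R$60,830 > R$60,816, so the standard income tax governs.

R$60,830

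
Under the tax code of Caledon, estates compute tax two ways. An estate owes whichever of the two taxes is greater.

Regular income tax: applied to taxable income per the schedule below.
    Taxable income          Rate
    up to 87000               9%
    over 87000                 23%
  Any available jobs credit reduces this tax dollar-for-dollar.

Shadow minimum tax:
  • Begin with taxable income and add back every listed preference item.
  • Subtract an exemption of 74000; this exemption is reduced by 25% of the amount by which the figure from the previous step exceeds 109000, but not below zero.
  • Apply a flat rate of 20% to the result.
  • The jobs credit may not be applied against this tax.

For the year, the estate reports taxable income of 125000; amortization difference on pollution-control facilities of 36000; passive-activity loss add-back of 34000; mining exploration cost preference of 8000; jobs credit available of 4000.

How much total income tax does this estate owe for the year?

30500

Regular income tax:
  87000 × 9% = 7830
  38000 × 23% = 8740
  → 16570
  Less jobs credit 4000 → 12570

Shadow minimum tax:
  Adjusted income: 125000 + 36000 + 34000 + 8000 = 203000
  Exemption: 74000 − 25% × (203000 − 109000) = 74000 − 23500 = 50500
  Base: 203000 − 50500 = 152500
  152500 × 20% = 30500

30500 > 12570, so the shadow minimum tax is the binding amount.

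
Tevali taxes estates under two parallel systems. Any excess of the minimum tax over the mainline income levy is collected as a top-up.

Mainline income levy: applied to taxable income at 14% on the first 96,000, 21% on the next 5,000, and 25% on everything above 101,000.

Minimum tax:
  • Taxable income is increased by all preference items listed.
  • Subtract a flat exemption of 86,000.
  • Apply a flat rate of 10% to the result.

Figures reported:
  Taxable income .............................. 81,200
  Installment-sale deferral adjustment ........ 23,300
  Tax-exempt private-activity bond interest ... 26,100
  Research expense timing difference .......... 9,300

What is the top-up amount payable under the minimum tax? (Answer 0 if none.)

0

Mainline income levy:
  81,200 × 14% = 11,368

Minimum tax:
  Adjusted income: 81,200 + 23,300 + 26,100 + 9,300 = 139,900
  Less exemption 86,000 → base 53,900
  53,900 × 10% = 5,390

5,390 ≤ 11,368, so no add-on is due.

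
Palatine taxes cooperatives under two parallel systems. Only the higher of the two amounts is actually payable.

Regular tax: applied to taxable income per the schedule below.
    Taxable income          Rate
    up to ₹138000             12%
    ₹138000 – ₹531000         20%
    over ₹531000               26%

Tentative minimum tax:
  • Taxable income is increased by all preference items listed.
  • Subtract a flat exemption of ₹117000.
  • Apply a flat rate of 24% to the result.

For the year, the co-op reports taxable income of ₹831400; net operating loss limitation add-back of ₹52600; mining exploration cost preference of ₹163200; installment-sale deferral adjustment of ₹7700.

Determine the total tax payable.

₹225096

Regular tax:
  ₹138000 × 12% = ₹16560
  ₹393000 × 20% = ₹78600
  ₹300400 × 26% = ₹78104
  → ₹173264

Tentative minimum tax:
  Adjusted income: ₹831400 + ₹52600 + ₹163200 + ₹7700 = ₹1054900
  Less exemption ₹117000 → base ₹937900
  ₹937900 × 24% = ₹225096

₹225096 > ₹173264, so the tentative minimum tax is the binding amount.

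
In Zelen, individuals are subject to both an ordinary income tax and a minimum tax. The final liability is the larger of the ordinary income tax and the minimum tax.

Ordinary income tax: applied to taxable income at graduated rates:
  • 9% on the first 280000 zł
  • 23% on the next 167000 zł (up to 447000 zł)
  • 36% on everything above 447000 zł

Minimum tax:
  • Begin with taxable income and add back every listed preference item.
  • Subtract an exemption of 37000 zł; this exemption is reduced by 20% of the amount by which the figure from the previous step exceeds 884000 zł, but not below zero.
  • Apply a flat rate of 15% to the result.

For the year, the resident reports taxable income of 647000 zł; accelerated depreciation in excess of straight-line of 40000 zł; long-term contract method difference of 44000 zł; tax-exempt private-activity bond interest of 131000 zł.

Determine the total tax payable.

Minimum tax:
  Adjusted income: 647000 zł + 40000 zł + 44000 zł + 131000 zł = 862000 zł
  Exemption: 862000 zł ≤ 884000 zł, so full 37000 zł applies
  Base: 862000 zł − 37000 zł = 825000 zł
  825000 zł × 15% = 123750 zł

Ordinary income tax:
  280000 zł × 9% = 25200 zł
  167000 zł × 23% = 38410 zł
  200000 zł × 36% = 72000 zł
  → 135610 zł

135610 zł > 123750 zł, so the ordinary income tax governs.

135610 zł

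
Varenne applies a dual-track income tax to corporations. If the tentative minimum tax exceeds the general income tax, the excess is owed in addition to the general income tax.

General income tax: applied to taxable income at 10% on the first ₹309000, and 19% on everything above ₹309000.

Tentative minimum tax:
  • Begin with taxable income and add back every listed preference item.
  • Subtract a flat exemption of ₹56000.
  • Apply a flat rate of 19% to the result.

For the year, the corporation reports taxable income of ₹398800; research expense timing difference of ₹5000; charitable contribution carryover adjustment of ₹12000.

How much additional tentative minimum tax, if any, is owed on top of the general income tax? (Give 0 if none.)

Tentative minimum tax:
  Adjusted income: ₹398800 + ₹5000 + ₹12000 = ₹415800
  Less exemption ₹56000 → base ₹359800
  ₹359800 × 19% = ₹68362

General income tax:
  ₹309000 × 10% = ₹30900
  ₹89800 × 19% = ₹17062
  → ₹47962

Excess of tentative minimum tax over general income tax: ₹68362 − ₹47962 = ₹20400.

₹20400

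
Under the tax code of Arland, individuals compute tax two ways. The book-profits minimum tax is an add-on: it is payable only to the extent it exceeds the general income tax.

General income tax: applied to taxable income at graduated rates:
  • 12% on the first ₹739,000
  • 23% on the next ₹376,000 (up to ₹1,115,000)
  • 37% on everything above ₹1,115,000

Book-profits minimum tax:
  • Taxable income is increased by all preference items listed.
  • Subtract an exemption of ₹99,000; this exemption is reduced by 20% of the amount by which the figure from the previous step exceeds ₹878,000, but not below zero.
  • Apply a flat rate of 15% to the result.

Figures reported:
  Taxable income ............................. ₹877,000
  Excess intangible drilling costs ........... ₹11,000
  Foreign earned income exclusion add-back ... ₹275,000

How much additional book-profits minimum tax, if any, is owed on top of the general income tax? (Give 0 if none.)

₹47,730

Book-profits minimum tax:
  Adjusted income: ₹877,000 + ₹11,000 + ₹275,000 = ₹1,163,000
  Exemption: ₹99,000 − 20% × (₹1,163,000 − ₹878,000) = ₹99,000 − ₹57,000 = ₹42,000
  Base: ₹1,163,000 − ₹42,000 = ₹1,121,000
  ₹1,121,000 × 15% = ₹168,150

General income tax:
  ₹739,000 × 12% = ₹88,680
  ₹138,000 × 23% = ₹31,740
  → ₹120,420

Excess of book-profits minimum tax over general income tax: ₹168,150 − ₹120,420 = ₹47,730.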